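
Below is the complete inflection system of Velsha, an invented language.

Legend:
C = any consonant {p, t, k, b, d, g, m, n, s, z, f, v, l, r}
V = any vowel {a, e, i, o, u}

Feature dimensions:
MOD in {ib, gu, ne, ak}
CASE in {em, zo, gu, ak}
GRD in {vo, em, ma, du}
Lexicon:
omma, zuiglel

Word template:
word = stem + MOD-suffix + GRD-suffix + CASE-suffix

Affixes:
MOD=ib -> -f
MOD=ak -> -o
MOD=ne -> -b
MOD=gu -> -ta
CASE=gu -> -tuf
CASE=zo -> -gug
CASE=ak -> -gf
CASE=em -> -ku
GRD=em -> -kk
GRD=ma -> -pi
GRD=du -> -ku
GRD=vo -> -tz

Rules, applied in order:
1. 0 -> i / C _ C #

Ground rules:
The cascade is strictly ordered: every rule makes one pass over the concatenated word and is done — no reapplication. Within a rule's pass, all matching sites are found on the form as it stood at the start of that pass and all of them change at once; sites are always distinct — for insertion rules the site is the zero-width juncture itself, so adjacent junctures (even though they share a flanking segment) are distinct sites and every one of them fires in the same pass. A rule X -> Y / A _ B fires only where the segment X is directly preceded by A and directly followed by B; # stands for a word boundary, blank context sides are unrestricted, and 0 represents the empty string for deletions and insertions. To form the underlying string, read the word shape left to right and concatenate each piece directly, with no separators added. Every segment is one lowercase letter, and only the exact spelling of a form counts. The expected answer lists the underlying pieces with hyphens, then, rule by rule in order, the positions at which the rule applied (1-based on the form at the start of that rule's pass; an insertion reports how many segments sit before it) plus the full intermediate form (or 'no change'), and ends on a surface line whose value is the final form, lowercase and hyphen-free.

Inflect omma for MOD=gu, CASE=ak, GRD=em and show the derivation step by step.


underlying: omma-ta-kk-gf
1. 0 -> i / C _ C #: inserts after position(s) 9: ommatakkgif
surface: ommatakkgif


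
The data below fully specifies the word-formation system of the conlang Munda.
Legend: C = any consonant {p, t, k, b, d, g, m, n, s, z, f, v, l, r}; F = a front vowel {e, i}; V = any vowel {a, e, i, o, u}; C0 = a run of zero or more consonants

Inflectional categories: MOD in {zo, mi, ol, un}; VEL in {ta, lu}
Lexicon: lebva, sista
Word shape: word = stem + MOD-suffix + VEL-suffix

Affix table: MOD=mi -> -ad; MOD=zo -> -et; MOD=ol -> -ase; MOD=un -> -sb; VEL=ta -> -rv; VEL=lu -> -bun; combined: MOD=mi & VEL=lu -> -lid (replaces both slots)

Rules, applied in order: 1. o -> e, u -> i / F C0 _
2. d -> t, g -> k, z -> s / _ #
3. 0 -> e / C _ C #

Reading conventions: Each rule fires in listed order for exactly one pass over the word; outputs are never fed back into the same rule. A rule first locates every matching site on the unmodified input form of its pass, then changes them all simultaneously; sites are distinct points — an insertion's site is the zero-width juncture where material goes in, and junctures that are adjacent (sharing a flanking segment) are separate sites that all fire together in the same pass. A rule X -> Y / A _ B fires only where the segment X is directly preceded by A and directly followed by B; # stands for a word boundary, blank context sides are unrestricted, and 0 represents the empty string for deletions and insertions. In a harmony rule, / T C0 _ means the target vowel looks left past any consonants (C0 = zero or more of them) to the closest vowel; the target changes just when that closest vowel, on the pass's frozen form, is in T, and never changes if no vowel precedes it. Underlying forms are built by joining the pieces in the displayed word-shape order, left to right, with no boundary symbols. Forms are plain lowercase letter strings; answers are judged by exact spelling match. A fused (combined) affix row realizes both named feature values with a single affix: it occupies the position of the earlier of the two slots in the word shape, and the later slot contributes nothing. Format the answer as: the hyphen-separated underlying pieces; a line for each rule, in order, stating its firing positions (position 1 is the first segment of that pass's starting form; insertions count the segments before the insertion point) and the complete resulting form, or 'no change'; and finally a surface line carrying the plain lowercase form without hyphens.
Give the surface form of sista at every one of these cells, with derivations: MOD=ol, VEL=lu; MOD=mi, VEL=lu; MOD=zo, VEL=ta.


cell MOD=ol, VEL=lu:
underlying: sista-ase-bun
1. o -> e, u -> i / F C0 _: fires at position(s) 10: sistaasebin
2. d -> t, g -> k, z -> s / _ #: no change
3. 0 -> e / C _ C #: no change
surface: sistaasebin

cell MOD=mi, VEL=lu:
underlying: sista-lid
1. o -> e, u -> i / F C0 _: no change
2. d -> t, g -> k, z -> s / _ #: fires at position(s) 8: sistalit
3. 0 -> e / C _ C #: no change
surface: sistalit

cell MOD=zo, VEL=ta:
underlying: sista-et-rv
1. o -> e, u -> i / F C0 _: no change
2. d -> t, g -> k, z -> s / _ #: no change
3. 0 -> e / C _ C #: inserts after position(s) 8: sistaetrev
surface: sistaetrev


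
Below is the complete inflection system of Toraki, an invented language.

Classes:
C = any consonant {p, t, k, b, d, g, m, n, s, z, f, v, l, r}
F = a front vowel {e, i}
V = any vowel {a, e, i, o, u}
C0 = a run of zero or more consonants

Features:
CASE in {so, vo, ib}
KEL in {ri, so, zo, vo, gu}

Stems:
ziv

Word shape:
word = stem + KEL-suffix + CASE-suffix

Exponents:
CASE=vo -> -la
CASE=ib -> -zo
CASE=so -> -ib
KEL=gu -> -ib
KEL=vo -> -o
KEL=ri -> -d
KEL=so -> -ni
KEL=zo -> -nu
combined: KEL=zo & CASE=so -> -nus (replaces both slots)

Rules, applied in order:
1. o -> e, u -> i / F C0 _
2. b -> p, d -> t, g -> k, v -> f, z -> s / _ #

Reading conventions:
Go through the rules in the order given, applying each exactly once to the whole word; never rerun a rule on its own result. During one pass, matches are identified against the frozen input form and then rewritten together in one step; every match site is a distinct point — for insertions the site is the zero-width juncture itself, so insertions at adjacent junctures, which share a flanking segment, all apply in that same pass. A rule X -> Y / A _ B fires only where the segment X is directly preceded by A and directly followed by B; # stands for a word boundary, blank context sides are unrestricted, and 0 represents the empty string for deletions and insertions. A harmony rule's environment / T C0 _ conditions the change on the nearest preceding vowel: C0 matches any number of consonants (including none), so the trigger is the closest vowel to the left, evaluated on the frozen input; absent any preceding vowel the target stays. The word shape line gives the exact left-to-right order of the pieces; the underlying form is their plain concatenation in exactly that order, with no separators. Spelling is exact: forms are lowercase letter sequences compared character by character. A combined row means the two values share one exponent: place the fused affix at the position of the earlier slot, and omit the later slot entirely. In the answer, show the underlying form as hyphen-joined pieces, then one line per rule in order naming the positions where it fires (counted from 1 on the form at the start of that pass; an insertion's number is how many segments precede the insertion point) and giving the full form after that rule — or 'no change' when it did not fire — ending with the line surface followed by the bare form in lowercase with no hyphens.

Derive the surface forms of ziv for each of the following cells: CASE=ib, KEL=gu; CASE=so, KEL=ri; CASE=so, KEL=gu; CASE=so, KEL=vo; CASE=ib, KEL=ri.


cell CASE=ib, KEL=gu:
underlying: ziv-ib-zo
1. o -> e, u -> i / F C0 _: fires at position(s) 7: zivibze
2. b -> p, d -> t, g -> k, v -> f, z -> s / _ #: no change
surface: zivibze

cell CASE=so, KEL=ri:
underlying: ziv-d-ib
1. o -> e, u -> i / F C0 _: no change
2. b -> p, d -> t, g -> k, v -> f, z -> s / _ #: fires at position(s) 6: zivdip
surface: zivdip

cell CASE=so, KEL=gu:
underlying: ziv-ib-ib
1. o -> e, u -> i / F C0 _: no change
2. b -> p, d -> t, g -> k, v -> f, z -> s / _ #: fires at position(s) 7: zivibip
surface: zivibip

cell CASE=so, KEL=vo:
underlying: ziv-o-ib
1. o -> e, u -> i / F C0 _: fires at position(s) 4: ziveib
2. b -> p, d -> t, g -> k, v -> f, z -> s / _ #: fires at position(s) 6: ziveip
surface: ziveip

cell CASE=ib, KEL=ri:
underlying: ziv-d-zo
1. o -> e, u -> i / F C0 _: fires at position(s) 6: zivdze
2. b -> p, d -> t, g -> k, v -> f, z -> s / _ #: no change
surface: zivdze


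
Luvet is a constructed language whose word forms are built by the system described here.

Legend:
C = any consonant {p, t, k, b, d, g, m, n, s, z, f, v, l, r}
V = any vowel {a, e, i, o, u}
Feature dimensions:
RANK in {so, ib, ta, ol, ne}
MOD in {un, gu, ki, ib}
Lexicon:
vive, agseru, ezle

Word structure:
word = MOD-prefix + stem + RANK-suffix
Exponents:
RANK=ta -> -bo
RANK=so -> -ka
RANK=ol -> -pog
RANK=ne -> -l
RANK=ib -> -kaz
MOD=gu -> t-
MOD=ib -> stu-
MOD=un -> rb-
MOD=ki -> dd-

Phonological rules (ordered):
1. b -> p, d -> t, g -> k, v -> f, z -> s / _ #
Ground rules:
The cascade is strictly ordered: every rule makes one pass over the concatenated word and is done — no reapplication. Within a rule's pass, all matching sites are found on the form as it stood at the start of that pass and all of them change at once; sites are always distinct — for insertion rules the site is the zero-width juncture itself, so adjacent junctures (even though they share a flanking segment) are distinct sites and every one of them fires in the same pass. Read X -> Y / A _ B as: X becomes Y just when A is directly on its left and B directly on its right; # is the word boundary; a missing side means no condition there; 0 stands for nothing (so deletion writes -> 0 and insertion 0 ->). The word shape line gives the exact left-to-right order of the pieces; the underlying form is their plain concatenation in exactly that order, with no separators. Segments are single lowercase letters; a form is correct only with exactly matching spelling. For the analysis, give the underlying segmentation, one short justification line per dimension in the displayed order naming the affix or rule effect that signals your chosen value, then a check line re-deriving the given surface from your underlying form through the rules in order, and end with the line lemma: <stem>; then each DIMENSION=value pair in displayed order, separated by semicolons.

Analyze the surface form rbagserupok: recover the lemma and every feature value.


underlying: rb-agseru-pog
RANK=ol - signalled by the affix -pog
MOD=un - signalled by the affix rb-
check: rbagserupog -> rbagserupok
lemma: agseru; RANK=ol; MOD=un


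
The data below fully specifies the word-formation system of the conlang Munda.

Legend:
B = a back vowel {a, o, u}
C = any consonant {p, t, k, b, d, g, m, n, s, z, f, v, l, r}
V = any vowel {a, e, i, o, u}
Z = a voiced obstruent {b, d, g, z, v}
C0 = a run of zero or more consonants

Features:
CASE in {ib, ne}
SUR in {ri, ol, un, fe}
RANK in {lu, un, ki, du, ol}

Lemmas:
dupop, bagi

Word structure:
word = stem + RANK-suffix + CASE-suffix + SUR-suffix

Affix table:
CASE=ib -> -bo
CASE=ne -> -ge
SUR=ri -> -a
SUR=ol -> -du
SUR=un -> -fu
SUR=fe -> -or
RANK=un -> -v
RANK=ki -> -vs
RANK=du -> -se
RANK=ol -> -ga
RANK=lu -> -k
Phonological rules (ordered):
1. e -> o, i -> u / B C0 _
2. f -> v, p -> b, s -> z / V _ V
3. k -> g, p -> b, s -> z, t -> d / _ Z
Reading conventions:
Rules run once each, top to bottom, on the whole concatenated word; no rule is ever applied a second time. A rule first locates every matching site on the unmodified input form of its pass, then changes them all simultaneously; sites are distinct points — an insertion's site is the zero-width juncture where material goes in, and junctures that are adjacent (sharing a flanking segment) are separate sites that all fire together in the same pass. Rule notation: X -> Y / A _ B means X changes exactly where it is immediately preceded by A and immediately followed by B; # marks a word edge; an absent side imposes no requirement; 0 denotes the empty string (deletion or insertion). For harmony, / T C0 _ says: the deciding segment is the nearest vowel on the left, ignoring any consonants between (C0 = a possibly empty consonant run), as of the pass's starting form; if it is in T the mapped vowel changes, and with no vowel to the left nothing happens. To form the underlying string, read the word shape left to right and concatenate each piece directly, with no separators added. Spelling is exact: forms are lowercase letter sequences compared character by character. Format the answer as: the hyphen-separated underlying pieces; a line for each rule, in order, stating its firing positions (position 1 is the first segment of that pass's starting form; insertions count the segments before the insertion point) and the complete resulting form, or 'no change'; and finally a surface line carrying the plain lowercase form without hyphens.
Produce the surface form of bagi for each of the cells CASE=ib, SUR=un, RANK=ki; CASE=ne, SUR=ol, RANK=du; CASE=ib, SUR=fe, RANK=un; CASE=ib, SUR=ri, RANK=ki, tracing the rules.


cell CASE=ib, SUR=un, RANK=ki:
underlying: bagi-vs-bo-fu
1. e -> o, i -> u / B C0 _: fires at position(s) 4: baguvsbofu
2. f -> v, p -> b, s -> z / V _ V: fires at position(s) 9: baguvsbovu
3. k -> g, p -> b, s -> z, t -> d / _ Z: fires at position(s) 6: baguvzbovu
surface: baguvzbovu

cell CASE=ne, SUR=ol, RANK=du:
underlying: bagi-se-ge-du
1. e -> o, i -> u / B C0 _: fires at position(s) 4: bagusegedu
2. f -> v, p -> b, s -> z / V _ V: fires at position(s) 5: baguzegedu
3. k -> g, p -> b, s -> z, t -> d / _ Z: no change
surface: baguzegedu

cell CASE=ib, SUR=fe, RANK=un:
underlying: bagi-v-bo-or
1. e -> o, i -> u / B C0 _: fires at position(s) 4: baguvboor
2. f -> v, p -> b, s -> z / V _ V: no change
3. k -> g, p -> b, s -> z, t -> d / _ Z: no change
surface: baguvboor

cell CASE=ib, SUR=ri, RANK=ki:
underlying: bagi-vs-bo-a
1. e -> o, i -> u / B C0 _: fires at position(s) 4: baguvsboa
2. f -> v, p -> b, s -> z / V _ V: no change
3. k -> g, p -> b, s -> z, t -> d / _ Z: fires at position(s) 6: baguvzboa
surface: baguvzboa


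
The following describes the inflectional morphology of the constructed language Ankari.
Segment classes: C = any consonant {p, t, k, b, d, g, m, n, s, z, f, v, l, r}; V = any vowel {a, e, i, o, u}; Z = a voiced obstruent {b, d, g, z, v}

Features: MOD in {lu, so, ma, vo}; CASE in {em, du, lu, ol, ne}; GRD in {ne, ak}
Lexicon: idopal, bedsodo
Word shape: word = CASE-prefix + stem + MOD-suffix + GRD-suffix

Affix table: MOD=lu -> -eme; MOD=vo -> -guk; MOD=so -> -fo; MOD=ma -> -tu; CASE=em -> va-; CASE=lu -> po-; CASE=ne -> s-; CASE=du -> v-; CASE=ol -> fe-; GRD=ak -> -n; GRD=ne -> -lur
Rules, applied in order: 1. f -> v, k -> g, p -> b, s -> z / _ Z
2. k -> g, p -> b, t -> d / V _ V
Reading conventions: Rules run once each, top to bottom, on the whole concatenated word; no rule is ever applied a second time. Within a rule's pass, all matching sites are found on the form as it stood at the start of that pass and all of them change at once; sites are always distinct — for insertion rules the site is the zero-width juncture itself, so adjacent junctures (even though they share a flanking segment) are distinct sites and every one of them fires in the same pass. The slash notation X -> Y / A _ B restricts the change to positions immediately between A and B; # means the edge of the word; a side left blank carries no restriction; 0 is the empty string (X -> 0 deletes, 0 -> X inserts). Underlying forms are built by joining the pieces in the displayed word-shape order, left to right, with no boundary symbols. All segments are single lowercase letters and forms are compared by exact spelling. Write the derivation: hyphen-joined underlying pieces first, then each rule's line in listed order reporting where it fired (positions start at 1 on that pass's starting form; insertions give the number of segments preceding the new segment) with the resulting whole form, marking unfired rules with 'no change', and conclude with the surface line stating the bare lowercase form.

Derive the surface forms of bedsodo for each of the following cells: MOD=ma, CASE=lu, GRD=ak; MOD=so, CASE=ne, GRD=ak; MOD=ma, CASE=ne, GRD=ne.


cell MOD=ma, CASE=lu, GRD=ak:
underlying: po-bedsodo-tu-n
1. f -> v, k -> g, p -> b, s -> z / _ Z: no change
2. k -> g, p -> b, t -> d / V _ V: fires at position(s) 10: pobedsododun
surface: pobedsododun

cell MOD=so, CASE=ne, GRD=ak:
underlying: s-bedsodo-fo-n
1. f -> v, k -> g, p -> b, s -> z / _ Z: fires at position(s) 1: zbedsodofon
2. k -> g, p -> b, t -> d / V _ V: no change
surface: zbedsodofon

cell MOD=ma, CASE=ne, GRD=ne:
underlying: s-bedsodo-tu-lur
1. f -> v, k -> g, p -> b, s -> z / _ Z: fires at position(s) 1: zbedsodotulur
2. k -> g, p -> b, t -> d / V _ V: fires at position(s) 9: zbedsododulur
surface: zbedsododulur


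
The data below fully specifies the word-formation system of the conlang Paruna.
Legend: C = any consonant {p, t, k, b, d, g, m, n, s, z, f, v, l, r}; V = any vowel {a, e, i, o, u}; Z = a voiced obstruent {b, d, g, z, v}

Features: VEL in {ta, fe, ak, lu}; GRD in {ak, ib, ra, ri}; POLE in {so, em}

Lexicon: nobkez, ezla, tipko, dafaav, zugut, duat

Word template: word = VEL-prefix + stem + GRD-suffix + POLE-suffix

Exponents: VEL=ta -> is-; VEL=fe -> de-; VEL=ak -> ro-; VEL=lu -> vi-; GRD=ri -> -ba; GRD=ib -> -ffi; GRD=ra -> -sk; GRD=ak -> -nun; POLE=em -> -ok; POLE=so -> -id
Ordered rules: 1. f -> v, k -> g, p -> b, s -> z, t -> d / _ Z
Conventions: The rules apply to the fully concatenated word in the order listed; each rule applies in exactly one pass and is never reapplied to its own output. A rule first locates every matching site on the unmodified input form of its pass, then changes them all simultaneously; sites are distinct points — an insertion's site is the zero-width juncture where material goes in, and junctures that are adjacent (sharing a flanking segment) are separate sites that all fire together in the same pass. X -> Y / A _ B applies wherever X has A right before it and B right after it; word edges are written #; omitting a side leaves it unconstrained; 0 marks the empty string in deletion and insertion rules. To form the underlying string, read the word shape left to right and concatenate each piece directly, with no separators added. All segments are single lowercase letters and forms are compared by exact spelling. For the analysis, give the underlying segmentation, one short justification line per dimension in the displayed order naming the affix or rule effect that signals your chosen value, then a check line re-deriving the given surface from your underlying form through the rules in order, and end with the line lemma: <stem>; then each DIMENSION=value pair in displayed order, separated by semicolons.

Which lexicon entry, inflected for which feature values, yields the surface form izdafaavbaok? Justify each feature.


underlying: is-dafaav-ba-ok
VEL=ta - signalled by the affix is-
GRD=ri - signalled by the affix -ba
POLE=em - signalled by the affix -ok
check: isdafaavbaok -> izdafaavbaok
lemma: dafaav; VEL=ta; GRD=ri; POLE=em


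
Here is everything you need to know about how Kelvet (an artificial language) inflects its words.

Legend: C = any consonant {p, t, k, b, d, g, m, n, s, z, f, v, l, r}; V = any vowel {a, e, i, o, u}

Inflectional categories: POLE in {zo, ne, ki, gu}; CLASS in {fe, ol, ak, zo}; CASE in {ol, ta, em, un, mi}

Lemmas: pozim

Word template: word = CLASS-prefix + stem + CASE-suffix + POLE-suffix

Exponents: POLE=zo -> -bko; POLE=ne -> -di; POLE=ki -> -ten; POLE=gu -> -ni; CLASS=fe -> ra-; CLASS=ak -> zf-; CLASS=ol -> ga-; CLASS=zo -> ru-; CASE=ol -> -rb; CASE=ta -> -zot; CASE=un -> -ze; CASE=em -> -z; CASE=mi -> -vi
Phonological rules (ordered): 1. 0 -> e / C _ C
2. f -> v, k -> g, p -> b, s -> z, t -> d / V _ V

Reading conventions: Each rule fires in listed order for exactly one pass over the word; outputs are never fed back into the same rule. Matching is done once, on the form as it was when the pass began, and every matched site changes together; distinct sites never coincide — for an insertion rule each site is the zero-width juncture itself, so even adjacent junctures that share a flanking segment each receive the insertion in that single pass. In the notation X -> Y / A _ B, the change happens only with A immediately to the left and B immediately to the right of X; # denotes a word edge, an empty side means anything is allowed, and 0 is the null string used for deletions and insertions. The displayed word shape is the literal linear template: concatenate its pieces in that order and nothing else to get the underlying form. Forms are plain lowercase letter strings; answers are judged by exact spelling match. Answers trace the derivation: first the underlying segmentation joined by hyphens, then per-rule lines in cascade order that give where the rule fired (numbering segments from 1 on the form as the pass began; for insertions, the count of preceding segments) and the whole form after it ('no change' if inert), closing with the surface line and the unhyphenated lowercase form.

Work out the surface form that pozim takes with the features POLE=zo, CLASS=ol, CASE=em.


underlying: ga-pozim-z-bko
1. 0 -> e / C _ C: inserts after position(s) 7, 8, 9: gapozimezebeko
2. f -> v, k -> g, p -> b, s -> z, t -> d / V _ V: fires at position(s) 3, 13: gabozimezebego
surface: gabozimezebego


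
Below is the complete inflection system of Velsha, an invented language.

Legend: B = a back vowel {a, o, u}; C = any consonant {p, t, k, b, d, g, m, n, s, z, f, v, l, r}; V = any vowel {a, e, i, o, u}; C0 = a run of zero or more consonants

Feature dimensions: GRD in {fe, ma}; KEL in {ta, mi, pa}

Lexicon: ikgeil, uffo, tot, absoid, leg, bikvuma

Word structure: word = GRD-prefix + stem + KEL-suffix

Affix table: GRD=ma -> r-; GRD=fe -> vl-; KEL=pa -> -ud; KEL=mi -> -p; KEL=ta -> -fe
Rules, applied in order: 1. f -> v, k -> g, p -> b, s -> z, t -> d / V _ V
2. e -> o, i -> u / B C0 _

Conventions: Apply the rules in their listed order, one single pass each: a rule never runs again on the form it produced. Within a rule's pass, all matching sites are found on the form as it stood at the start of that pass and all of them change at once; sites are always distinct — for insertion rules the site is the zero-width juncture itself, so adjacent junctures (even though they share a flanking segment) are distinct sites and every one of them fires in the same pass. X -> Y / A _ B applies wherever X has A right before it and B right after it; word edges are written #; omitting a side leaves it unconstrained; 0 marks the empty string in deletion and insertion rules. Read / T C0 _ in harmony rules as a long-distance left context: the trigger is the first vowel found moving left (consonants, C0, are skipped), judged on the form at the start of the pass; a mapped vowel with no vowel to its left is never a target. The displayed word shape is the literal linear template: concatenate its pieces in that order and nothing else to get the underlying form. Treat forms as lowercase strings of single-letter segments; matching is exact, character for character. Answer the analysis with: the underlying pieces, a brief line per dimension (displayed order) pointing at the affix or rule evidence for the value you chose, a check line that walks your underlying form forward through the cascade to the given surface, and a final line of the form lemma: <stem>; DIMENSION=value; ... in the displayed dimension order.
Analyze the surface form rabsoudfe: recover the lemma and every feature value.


underlying: r-absoid-fe
GRD=ma - signalled by the affix r-
KEL=ta - signalled by the affix -fe
check: rabsoidfe -> rabsoidfe -> rabsoudfe
lemma: absoid; GRD=ma; KEL=ta


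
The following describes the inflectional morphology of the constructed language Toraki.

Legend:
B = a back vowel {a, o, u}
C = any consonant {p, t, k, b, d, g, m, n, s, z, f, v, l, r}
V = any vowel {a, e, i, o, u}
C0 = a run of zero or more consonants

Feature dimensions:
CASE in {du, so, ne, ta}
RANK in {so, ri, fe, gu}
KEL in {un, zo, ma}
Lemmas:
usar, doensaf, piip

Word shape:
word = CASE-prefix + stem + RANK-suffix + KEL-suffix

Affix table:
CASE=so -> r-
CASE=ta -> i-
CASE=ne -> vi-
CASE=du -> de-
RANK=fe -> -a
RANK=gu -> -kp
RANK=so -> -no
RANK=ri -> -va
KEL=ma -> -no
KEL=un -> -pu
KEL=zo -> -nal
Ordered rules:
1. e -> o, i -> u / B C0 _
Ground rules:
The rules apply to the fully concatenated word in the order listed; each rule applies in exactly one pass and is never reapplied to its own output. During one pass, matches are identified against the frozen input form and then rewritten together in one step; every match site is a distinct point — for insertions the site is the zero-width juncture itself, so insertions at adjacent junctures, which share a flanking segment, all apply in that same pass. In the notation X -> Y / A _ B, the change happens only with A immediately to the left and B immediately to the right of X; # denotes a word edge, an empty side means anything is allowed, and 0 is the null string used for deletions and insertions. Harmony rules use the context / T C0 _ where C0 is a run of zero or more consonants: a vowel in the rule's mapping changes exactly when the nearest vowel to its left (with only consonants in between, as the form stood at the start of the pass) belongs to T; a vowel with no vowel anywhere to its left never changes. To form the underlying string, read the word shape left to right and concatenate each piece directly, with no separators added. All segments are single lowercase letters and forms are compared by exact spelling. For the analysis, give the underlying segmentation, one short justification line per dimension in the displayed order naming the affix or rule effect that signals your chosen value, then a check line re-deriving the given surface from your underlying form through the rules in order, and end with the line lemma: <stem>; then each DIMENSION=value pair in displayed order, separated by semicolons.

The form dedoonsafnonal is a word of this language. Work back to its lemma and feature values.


underlying: de-doensaf-no-nal
CASE=du - signalled by the affix de-
RANK=so - signalled by the affix -no
KEL=zo - signalled by the affix -nal
check: dedoensafnonal -> dedoonsafnonal
lemma: doensaf; CASE=du; RANK=so; KEL=zo


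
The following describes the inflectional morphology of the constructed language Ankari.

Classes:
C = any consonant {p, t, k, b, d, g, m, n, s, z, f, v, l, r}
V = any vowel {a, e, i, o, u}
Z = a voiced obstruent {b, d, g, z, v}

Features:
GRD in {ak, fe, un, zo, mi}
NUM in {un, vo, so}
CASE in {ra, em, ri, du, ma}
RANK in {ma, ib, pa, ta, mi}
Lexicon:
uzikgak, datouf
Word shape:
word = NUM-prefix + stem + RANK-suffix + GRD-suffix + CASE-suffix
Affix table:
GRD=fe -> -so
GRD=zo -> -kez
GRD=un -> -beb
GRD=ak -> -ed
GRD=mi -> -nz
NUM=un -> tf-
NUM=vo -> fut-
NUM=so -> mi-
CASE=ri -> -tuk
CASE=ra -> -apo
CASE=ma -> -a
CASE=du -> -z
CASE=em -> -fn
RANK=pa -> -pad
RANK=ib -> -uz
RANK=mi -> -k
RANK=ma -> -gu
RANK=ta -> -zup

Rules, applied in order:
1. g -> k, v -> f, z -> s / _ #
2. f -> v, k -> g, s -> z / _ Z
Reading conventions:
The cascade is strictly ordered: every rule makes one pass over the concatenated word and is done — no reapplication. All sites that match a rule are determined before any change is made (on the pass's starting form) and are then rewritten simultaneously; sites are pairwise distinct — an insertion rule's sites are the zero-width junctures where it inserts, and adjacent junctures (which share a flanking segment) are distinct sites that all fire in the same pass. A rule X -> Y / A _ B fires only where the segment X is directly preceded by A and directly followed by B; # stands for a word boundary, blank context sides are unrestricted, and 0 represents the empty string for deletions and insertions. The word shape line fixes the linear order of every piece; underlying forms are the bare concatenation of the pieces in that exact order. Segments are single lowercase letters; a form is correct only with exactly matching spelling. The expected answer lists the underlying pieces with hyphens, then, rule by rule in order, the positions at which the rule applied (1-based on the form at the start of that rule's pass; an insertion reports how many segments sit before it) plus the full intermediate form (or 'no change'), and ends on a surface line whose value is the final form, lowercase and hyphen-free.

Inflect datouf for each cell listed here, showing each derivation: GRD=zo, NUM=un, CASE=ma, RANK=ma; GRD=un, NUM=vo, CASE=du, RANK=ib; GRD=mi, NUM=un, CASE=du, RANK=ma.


cell GRD=zo, NUM=un, CASE=ma, RANK=ma:
underlying: tf-datouf-gu-kez-a
1. g -> k, v -> f, z -> s / _ #: no change
2. f -> v, k -> g, s -> z / _ Z: fires at position(s) 2, 8: tvdatouvgukeza
surface: tvdatouvgukeza

cell GRD=un, NUM=vo, CASE=du, RANK=ib:
underlying: fut-datouf-uz-beb-z
1. g -> k, v -> f, z -> s / _ #: fires at position(s) 15: futdatoufuzbebs
2. f -> v, k -> g, s -> z / _ Z: no change
surface: futdatoufuzbebs

cell GRD=mi, NUM=un, CASE=du, RANK=ma:
underlying: tf-datouf-gu-nz-z
1. g -> k, v -> f, z -> s / _ #: fires at position(s) 13: tfdatoufgunzs
2. f -> v, k -> g, s -> z / _ Z: fires at position(s) 2, 8: tvdatouvgunzs
surface: tvdatouvgunzs


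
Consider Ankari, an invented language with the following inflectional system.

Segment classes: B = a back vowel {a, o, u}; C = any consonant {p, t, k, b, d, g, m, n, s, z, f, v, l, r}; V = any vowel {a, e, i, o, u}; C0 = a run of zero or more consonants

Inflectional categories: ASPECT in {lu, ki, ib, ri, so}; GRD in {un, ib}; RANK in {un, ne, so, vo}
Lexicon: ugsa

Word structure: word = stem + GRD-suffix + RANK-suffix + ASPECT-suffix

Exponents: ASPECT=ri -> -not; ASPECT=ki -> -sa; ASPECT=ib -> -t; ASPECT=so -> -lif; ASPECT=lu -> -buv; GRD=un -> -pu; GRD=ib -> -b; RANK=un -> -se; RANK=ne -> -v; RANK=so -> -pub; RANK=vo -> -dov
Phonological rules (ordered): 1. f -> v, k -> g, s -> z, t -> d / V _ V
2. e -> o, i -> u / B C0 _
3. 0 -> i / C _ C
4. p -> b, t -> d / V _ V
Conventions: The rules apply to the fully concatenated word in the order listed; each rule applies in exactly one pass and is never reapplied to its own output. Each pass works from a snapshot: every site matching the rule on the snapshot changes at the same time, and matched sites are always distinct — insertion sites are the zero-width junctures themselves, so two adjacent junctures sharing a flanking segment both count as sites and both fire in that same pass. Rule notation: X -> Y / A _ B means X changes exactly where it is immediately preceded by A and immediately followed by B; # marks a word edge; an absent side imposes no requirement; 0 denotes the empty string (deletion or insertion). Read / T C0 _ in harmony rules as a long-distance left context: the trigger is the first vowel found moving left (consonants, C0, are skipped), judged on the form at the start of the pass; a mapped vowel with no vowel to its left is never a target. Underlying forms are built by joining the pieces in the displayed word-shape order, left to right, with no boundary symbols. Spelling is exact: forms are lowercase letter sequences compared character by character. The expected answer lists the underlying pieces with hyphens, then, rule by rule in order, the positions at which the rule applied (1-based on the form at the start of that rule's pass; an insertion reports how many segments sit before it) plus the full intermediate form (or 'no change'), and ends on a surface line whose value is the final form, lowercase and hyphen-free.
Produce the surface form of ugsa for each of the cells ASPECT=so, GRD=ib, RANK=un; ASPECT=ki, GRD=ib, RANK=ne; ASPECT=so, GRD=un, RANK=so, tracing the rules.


cell ASPECT=so, GRD=ib, RANK=un:
underlying: ugsa-b-se-lif
1. f -> v, k -> g, s -> z, t -> d / V _ V: no change
2. e -> o, i -> u / B C0 _: fires at position(s) 7: ugsabsolif
3. 0 -> i / C _ C: inserts after position(s) 2, 5: ugisabisolif
4. p -> b, t -> d / V _ V: no change
surface: ugisabisolif

cell ASPECT=ki, GRD=ib, RANK=ne:
underlying: ugsa-b-v-sa
1. f -> v, k -> g, s -> z, t -> d / V _ V: no change
2. e -> o, i -> u / B C0 _: no change
3. 0 -> i / C _ C: inserts after position(s) 2, 5, 6: ugisabivisa
4. p -> b, t -> d / V _ V: no change
surface: ugisabivisa

cell ASPECT=so, GRD=un, RANK=so:
underlying: ugsa-pu-pub-lif
1. f -> v, k -> g, s -> z, t -> d / V _ V: no change
2. e -> o, i -> u / B C0 _: fires at position(s) 11: ugsapupubluf
3. 0 -> i / C _ C: inserts after position(s) 2, 9: ugisapupubiluf
4. p -> b, t -> d / V _ V: fires at position(s) 6, 8: ugisabububiluf
surface: ugisabububiluf


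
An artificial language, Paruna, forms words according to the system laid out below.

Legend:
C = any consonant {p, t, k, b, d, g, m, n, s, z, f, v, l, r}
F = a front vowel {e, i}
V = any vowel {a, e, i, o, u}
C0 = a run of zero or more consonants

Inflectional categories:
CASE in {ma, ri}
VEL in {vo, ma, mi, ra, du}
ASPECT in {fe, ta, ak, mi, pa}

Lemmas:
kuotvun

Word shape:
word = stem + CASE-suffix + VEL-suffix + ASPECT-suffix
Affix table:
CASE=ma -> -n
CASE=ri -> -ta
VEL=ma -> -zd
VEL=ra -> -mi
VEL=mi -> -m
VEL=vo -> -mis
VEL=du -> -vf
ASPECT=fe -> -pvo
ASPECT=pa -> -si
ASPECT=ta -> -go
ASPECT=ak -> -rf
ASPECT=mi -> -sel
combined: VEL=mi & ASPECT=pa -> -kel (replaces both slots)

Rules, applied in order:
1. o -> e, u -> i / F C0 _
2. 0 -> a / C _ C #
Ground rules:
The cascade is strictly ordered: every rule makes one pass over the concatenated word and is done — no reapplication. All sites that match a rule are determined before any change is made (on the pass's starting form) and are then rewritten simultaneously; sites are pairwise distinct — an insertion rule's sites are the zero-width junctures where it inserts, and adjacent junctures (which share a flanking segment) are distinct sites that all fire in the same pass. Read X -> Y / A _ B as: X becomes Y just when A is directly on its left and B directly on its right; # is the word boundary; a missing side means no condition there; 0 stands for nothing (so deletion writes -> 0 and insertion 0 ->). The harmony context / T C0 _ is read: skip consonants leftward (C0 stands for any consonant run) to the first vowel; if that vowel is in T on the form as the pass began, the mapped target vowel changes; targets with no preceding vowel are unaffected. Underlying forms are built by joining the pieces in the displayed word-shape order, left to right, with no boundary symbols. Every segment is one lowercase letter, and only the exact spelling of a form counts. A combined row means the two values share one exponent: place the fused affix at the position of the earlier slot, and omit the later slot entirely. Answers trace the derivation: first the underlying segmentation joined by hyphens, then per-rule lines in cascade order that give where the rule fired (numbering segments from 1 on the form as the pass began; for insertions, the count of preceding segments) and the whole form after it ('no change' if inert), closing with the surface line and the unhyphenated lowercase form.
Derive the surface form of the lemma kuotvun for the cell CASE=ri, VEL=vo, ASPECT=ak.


underlying: kuotvun-ta-mis-rf
1. o -> e, u -> i / F C0 _: no change
2. 0 -> a / C _ C #: inserts after position(s) 13: kuotvuntamisraf
surface: kuotvuntamisraf


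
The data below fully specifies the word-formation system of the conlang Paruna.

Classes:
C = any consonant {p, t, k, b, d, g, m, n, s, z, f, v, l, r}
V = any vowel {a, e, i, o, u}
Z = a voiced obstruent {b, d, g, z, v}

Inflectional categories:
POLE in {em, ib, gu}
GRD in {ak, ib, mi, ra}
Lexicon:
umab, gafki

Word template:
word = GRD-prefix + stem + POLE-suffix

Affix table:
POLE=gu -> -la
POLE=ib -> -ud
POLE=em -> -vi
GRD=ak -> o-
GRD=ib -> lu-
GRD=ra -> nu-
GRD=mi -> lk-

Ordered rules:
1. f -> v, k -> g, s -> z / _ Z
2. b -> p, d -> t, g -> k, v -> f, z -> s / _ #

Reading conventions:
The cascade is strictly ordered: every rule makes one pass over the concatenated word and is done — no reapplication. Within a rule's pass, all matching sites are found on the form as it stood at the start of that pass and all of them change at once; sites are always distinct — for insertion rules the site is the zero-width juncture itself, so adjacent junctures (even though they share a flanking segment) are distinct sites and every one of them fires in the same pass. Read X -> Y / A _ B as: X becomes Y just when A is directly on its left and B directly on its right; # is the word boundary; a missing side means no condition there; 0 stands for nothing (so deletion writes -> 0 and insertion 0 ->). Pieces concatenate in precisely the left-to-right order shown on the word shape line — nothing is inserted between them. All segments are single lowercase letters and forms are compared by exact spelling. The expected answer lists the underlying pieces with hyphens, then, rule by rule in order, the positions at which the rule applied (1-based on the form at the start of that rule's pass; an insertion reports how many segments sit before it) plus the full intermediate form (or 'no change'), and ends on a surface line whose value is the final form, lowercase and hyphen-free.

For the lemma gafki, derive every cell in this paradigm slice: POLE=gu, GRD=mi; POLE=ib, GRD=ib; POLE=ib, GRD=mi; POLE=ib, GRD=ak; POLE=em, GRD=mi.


cell POLE=gu, GRD=mi:
underlying: lk-gafki-la
1. f -> v, k -> g, s -> z / _ Z: fires at position(s) 2: lggafkila
2. b -> p, d -> t, g -> k, v -> f, z -> s / _ #: no change
surface: lggafkila

cell POLE=ib, GRD=ib:
underlying: lu-gafki-ud
1. f -> v, k -> g, s -> z / _ Z: no change
2. b -> p, d -> t, g -> k, v -> f, z -> s / _ #: fires at position(s) 9: lugafkiut
surface: lugafkiut

cell POLE=ib, GRD=mi:
underlying: lk-gafki-ud
1. f -> v, k -> g, s -> z / _ Z: fires at position(s) 2: lggafkiud
2. b -> p, d -> t, g -> k, v -> f, z -> s / _ #: fires at position(s) 9: lggafkiut
surface: lggafkiut

cell POLE=ib, GRD=ak:
underlying: o-gafki-ud
1. f -> v, k -> g, s -> z / _ Z: no change
2. b -> p, d -> t, g -> k, v -> f, z -> s / _ #: fires at position(s) 8: ogafkiut
surface: ogafkiut

cell POLE=em, GRD=mi:
underlying: lk-gafki-vi
1. f -> v, k -> g, s -> z / _ Z: fires at position(s) 2: lggafkivi
2. b -> p, d -> t, g -> k, v -> f, z -> s / _ #: no change
surface: lggafkivi


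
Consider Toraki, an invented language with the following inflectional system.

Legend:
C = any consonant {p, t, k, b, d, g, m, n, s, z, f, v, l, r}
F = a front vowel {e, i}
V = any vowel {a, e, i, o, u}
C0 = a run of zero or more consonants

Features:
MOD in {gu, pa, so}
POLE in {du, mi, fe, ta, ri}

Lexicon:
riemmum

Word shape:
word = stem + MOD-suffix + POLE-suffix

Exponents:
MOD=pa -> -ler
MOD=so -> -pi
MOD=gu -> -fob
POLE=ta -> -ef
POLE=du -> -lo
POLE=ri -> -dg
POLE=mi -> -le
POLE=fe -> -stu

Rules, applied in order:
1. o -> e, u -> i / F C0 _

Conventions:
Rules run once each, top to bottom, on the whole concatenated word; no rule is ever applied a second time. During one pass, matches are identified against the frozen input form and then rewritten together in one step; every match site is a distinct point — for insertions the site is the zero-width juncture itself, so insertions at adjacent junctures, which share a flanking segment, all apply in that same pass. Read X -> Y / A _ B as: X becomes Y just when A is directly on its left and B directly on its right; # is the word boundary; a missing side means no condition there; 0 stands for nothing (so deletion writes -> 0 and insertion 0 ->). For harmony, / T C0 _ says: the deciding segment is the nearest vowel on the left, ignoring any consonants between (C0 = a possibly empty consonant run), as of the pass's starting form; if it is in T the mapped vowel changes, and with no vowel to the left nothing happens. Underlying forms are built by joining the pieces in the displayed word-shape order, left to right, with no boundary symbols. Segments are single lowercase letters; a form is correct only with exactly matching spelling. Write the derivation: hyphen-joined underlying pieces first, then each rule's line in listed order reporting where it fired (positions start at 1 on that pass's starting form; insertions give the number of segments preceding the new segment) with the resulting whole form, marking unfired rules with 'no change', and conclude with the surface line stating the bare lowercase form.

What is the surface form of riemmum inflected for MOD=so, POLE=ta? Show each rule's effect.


underlying: riemmum-pi-ef
1. o -> e, u -> i / F C0 _: fires at position(s) 6: riemmimpief
surface: riemmimpief
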